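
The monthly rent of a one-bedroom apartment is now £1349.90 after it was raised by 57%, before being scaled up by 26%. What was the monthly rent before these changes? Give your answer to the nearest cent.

Undoing the 26% increase: £1349.90 ÷ 1.26 ≈ £1071.349206.
Undoing the 57% increase: £1071.349206 ÷ 1.57 ≈ £682.39.

£682.39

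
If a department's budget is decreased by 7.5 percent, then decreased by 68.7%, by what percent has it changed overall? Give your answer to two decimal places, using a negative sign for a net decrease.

-71.05%

A 7.5% decrease multiplies by 0.925.
Then a 68.7% decrease: 0.925 × 0.313 = 0.289525.
Overall factor 0.289525, i.e. -71.05%.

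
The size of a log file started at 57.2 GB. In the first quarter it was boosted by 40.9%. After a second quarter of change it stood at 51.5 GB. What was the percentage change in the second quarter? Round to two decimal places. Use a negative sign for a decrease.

After the first quarter: 57.2 × 1.409 = 80.5948.
Second-quarter multiplier: 51.5 ÷ 80.5948 ≈ 0.638999.
That is a change of -36.10%.

-36.10%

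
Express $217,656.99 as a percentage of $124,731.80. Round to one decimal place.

174.5%

$217,656.99 ÷ $124,731.80 ≈ 174.5%.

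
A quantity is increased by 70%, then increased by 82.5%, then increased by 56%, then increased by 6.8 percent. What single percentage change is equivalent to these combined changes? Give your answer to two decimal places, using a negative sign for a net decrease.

416.90%

The combined multiplier is 1.7 × 1.825 × 1.56 × 1.068 = 5.1690132.
That corresponds to an increase of 416.90%.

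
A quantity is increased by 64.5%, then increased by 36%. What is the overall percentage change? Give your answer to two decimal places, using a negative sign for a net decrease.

A 64.5% increase multiplies by 1.645.
Then a 36% increase: 1.645 × 1.36 = 2.2372.
Overall factor 2.2372, i.e. 123.72%.

123.72%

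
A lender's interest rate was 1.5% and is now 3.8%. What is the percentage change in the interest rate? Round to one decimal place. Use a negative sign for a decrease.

153.3%

The change is 3.8 − 1.5 = 2.3 percentage points.
Relative to the original 1.5%, that is 2.3 ÷ 1.5 ≈ 153.3%.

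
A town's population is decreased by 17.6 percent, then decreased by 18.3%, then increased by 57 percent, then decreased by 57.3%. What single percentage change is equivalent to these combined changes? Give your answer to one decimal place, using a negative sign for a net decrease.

-54.9%

A 17.6% decrease multiplies by 0.824.
Then an 18.3% decrease: 0.824 × 0.817 = 0.673208.
Then a 57% increase: 0.673208 × 1.57 = 1.05693656.
Then a 57.3% decrease: 1.05693656 × 0.427 = 0.45131191112.
Overall factor 0.45131191112, i.e. -54.9%.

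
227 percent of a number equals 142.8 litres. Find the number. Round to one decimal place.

142.8 litres ÷ 2.27 ≈ 62.9 litres.

62.9 litres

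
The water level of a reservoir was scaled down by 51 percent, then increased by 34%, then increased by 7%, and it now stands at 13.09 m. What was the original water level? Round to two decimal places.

The overall multiplier applied was 0.49 × 1.34 × 1.07 = 0.702562.
So the original water level was 13.09 ÷ 0.702562 ≈ 18.63 m.

18.63 m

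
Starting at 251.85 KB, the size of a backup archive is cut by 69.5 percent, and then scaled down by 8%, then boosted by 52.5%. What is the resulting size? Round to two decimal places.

69.5% decrease: 251.85 × 0.305 = 76.81425.
8% decrease: 76.81425 × 0.92 = 70.66911.
Apply the 52.5% increase: 70.66911 × 1.525 = 107.77039275 ≈ 107.77.

107.77 KB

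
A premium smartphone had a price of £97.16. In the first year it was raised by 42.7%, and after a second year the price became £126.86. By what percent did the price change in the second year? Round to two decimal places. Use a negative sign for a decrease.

-8.50%

After the first year: £97.16 × 1.427 = £138.64732.
Second-year multiplier: £126.86 ÷ £138.64732 ≈ 0.914983.
That is a change of -8.50%.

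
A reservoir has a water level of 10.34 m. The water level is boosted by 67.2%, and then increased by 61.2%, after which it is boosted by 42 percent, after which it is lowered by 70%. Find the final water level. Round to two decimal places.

Each change multiplies by a factor: 1.672 × 1.612 × 1.42 × 0.3 = 1.148182464.
10.34 × 1.148182464 = 11.87220667776 ≈ 11.87.

11.87 m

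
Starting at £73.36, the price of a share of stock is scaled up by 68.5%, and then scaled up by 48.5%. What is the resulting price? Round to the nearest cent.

£183.56

Apply the 68.5% increase: £73.36 × 1.685 = £123.6116.
Apply the 48.5% increase: £123.6116 × 1.485 = £183.563226 ≈ £183.56.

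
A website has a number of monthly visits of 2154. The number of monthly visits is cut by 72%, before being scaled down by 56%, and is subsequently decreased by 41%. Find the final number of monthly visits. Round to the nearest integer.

Apply the 72% decrease: 2154 × 0.28 = 603.12.
56% decrease: 603.12 × 0.44 = 265.3728.
After the 41% decrease: 265.3728 × 0.59 = 156.569952 ≈ 157.

157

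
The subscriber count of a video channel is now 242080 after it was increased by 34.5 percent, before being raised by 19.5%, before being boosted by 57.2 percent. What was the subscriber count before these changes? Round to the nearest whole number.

Undoing the 57.2% increase: 242080 ÷ 1.572 ≈ 153994.910941.
Undoing the 19.5% increase: 153994.910941 ÷ 1.195 ≈ 128866.03426.
Undoing the 34.5% increase: 128866.03426 ÷ 1.345 ≈ 95811.

95811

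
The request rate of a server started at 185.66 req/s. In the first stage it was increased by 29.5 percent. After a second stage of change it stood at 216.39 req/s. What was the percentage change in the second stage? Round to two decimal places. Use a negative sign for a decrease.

After the first stage: 185.66 × 1.295 = 240.4297.
Second-stage multiplier: 216.39 ÷ 240.4297 ≈ 0.900014.
That is a change of -10.00%.

-10.00%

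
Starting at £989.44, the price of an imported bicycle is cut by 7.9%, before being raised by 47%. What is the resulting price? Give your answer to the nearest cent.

£1339.57

After the 7.9% decrease: £989.44 × 0.921 = £911.27424.
Apply the 47% increase: £911.27424 × 1.47 = £1339.5731328 ≈ £1339.57.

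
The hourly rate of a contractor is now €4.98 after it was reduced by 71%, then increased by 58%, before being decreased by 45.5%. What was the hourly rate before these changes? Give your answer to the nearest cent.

Undoing the 45.5% decrease: €4.98 ÷ 0.545 ≈ €9.137615.
Undoing the 58% increase: €9.137615 ÷ 1.58 ≈ €5.783301.
Undoing the 71% decrease: €5.783301 ÷ 0.29 ≈ €19.94.

€19.94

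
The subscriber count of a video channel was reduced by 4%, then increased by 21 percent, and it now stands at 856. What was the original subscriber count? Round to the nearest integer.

The overall multiplier applied was 0.96 × 1.21 = 1.1616.
So the original subscriber count was 856 ÷ 1.1616 ≈ 737.

737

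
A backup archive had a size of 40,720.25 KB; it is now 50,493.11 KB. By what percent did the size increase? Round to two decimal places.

24.00%

Change: 50,493.11 − 40,720.25 = 9,772.86.
Relative to the original: 9,772.86 ÷ 40,720.25 = 24.00%.
So the size increased by 24.00%.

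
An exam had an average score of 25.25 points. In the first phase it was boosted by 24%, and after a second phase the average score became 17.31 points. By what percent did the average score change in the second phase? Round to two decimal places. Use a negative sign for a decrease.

-44.71%

After the first phase: 25.25 × 1.24 = 31.31.
Second-phase multiplier: 17.31 ÷ 31.31 ≈ 0.552859.
That is a change of -44.71%.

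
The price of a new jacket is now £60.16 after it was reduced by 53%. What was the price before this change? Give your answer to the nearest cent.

£128.00

The overall multiplier applied was 0.47.
So the original price was £60.16 ÷ 0.47 = £128.00.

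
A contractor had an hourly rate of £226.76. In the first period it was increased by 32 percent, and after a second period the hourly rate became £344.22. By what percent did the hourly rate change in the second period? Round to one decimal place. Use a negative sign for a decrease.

15.0%

After the first period: £226.76 × 1.32 = £299.3232.
Second-period multiplier: £344.22 ÷ £299.3232 ≈ 1.14999.
That is a change of 15.0%.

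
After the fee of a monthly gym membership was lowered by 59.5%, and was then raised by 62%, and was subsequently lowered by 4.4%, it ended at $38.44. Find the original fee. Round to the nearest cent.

Undoing the 4.4% decrease: $38.44 ÷ 0.956 ≈ $40.209205.
Undoing the 62% increase: $40.209205 ÷ 1.62 ≈ $24.820497.
Undoing the 59.5% decrease: $24.820497 ÷ 0.405 ≈ $61.29.

$61.29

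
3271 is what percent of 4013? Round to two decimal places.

3271 ÷ 4013 ≈ 81.51%.

81.51%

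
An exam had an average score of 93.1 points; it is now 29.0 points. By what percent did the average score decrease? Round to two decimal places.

Change: 29.0 − 93.1 = -64.1.
Relative to the original: -64.1 ÷ 93.1 ≈ -68.85%.
So the average score decreased by 68.85%.

68.85%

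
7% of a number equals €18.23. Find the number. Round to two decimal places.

€260.43

€18.23 ÷ 0.07 ≈ €260.43.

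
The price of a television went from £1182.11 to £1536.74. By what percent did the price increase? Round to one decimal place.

30.0%

Change: £1536.74 − £1182.11 = £354.63.
Relative to the original: £354.63 ÷ £1182.11 ≈ 30.0%.
So the price increased by 30.0%.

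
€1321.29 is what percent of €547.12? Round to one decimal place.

241.5%

€1321.29 ÷ €547.12 ≈ 241.5%.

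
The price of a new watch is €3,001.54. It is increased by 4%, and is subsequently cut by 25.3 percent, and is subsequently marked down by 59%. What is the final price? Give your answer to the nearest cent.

€956.05

Each change multiplies by a factor: 1.04 × 0.747 × 0.41 = 0.3185208.
€3,001.54 × 0.3185208 = €956.052922032 ≈ €956.05.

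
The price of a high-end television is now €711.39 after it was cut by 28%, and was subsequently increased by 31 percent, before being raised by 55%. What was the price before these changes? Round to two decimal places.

The overall multiplier applied was 0.72 × 1.31 × 1.55 = 1.46196.
So the original price was €711.39 ÷ 1.46196 ≈ €486.60.

€486.60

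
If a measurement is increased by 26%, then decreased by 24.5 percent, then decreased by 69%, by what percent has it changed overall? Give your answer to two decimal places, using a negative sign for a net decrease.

-70.51%

The combined multiplier is 1.26 × 0.755 × 0.31 = 0.294903.
That corresponds to a decrease of 70.51%.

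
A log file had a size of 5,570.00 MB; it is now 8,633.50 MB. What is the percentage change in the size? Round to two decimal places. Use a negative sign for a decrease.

55.00%

Change: 8,633.50 − 5,570.00 = 3,063.50.
Relative to the original: 3,063.50 ÷ 5,570.00 = 55.00%.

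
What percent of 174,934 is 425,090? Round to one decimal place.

425,090 ÷ 174,934 ≈ 243.0%.

243.0%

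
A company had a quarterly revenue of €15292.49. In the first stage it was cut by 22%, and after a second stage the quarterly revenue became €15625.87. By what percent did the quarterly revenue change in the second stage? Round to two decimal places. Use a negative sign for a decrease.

31.00%

After the first stage: €15292.49 × 0.78 = €11928.1422.
Second-stage multiplier: €15625.87 ÷ €11928.1422 ≈ 1.31.
That is a change of 31.00%.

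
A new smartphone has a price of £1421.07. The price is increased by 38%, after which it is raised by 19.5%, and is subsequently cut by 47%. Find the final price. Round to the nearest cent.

After the 38% increase: £1421.07 × 1.38 = £1961.0766.
Apply the 19.5% increase: £1961.0766 × 1.195 = £2343.486537.
Apply the 47% decrease: £2343.486537 × 0.53 = £1242.04786461 ≈ £1242.05.

£1242.05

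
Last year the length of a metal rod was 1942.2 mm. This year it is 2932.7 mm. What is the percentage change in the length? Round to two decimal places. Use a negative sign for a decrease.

51.00%

Change: 2932.7 − 1942.2 = 990.5.
Relative to the original: 990.5 ÷ 1942.2 ≈ 51.00%.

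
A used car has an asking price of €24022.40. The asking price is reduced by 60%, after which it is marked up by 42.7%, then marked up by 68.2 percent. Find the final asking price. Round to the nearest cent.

€23063.56

60% decrease: €24022.40 × 0.4 = €9608.96.
42.7% increase: €9608.96 × 1.427 = €13711.98592.
Apply the 68.2% increase: €13711.98592 × 1.682 = €23063.56031744 ≈ €23063.56.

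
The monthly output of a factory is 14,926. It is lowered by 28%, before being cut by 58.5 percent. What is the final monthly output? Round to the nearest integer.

4,460

Each change multiplies by a factor: 0.72 × 0.415 = 0.2988.
14,926 × 0.2988 = 4459.8888 ≈ 4,460.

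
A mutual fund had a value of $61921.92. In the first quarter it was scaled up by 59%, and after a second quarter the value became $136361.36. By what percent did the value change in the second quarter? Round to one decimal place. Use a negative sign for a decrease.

After the first quarter: $61921.92 × 1.59 = $98455.8528.
Second-quarter multiplier: $136361.36 ÷ $98455.8528 ≈ 1.385.
That is a change of 38.5%.

38.5%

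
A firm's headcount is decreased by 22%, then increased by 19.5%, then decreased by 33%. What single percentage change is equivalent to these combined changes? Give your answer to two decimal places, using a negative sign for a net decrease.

A 22% decrease multiplies by 0.78.
Then a 19.5% increase: 0.78 × 1.195 = 0.9321.
Then a 33% decrease: 0.9321 × 0.67 = 0.624507.
Overall factor 0.624507, i.e. -37.55%.

-37.55%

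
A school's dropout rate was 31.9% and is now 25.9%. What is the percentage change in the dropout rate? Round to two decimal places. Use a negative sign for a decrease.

The change is 25.9 − 31.9 = -6.0 percentage points.
Relative to the original 31.9%, that is -6.0 ÷ 31.9 ≈ -18.81%.

-18.81%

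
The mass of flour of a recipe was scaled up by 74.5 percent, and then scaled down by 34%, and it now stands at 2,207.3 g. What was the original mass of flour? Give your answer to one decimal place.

1,916.6 g

Undoing the 34% decrease: 2,207.3 ÷ 0.66 ≈ 3344.393939.
Undoing the 74.5% increase: 3344.393939 ÷ 1.745 ≈ 1,916.6 g.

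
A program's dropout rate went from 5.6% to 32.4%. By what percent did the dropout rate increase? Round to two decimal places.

478.57%

The change is 32.4 − 5.6 = 26.8 percentage points.
Relative to the original 5.6%, that is 26.8 ÷ 5.6 ≈ 478.57%.
So the dropout rate rose by 478.57%.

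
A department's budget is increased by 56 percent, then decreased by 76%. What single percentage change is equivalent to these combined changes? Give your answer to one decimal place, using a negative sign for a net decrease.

The combined multiplier is 1.56 × 0.24 = 0.3744.
That corresponds to a decrease of 62.6%.

-62.6%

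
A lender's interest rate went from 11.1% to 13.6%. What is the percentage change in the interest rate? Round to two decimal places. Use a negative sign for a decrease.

22.52%

The change is 13.6 − 11.1 = 2.5 percentage points.
Relative to the original 11.1%, that is 2.5 ÷ 11.1 ≈ 22.52%.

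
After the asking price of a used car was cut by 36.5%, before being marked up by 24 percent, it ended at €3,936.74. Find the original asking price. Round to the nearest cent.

€4,999.67

The overall multiplier applied was 0.635 × 1.24 = 0.7874.
So the original asking price was €3,936.74 ÷ 0.7874 ≈ €4,999.67.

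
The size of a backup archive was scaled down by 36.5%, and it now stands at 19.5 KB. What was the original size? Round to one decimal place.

The overall multiplier applied was 0.635.
So the original size was 19.5 ÷ 0.635 ≈ 30.7 KB.

30.7 KB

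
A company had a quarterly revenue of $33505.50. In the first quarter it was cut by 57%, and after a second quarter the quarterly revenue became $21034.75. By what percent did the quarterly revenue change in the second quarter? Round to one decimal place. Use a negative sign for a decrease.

46.0%

After the first quarter: $33505.50 × 0.43 = $14407.365.
Second-quarter multiplier: $21034.75 ÷ $14407.365 ≈ 1.46.
That is a change of 46.0%.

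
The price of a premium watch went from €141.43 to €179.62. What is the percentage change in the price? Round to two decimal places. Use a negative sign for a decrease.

27.00%

Change: €179.62 − €141.43 = €38.19.
Relative to the original: €38.19 ÷ €141.43 ≈ 27.00%.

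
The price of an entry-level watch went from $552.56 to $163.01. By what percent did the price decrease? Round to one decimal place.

70.5%

Change: $163.01 − $552.56 = -$389.55.
Relative to the original: -$389.55 ÷ $552.56 ≈ -70.5%.
So the price decreased by 70.5%.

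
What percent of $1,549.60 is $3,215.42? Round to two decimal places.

$3,215.42 ÷ $1,549.60 = 207.50%.

207.50%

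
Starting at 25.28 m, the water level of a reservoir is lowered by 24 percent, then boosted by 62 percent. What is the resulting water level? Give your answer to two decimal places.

31.12 m

Each change multiplies by a factor: 0.76 × 1.62 = 1.2312.
25.28 × 1.2312 = 31.124736 ≈ 31.12.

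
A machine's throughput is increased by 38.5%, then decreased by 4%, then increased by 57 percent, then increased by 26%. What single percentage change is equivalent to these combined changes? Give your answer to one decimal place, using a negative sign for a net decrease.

A 38.5% increase multiplies by 1.385.
Then a 4% decrease: 1.385 × 0.96 = 1.3296.
Then a 57% increase: 1.3296 × 1.57 = 2.087472.
Then a 26% increase: 2.087472 × 1.26 = 2.63021472.
Overall factor 2.63021472, i.e. 163.0%.

163.0%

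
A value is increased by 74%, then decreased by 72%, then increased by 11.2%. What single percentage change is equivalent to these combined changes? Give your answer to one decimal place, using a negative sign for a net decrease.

-45.8%

A 74% increase multiplies by 1.74.
Then a 72% decrease: 1.74 × 0.28 = 0.4872.
Then an 11.2% increase: 0.4872 × 1.112 = 0.5417664.
Overall factor 0.5417664, i.e. -45.8%.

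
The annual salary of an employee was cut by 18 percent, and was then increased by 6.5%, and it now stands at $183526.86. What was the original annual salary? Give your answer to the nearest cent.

The overall multiplier applied was 0.82 × 1.065 = 0.8733.
So the original annual salary was $183526.86 ÷ 0.8733 ≈ $210153.28.

$210153.28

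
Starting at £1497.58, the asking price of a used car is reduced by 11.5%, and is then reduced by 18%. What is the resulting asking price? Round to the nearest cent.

11.5% decrease: £1497.58 × 0.885 = £1325.3583.
18% decrease: £1325.3583 × 0.82 = £1086.793806 ≈ £1086.79.

£1086.79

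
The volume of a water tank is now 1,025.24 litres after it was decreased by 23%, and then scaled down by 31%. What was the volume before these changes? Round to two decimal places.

1,929.68 litres

The overall multiplier applied was 0.77 × 0.69 = 0.5313.
So the original volume was 1,025.24 ÷ 0.5313 ≈ 1,929.68 litres.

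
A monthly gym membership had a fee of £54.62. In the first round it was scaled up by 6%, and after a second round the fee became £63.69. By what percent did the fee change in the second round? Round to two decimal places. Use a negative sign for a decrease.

After the first round: £54.62 × 1.06 = £57.8972.
Second-round multiplier: £63.69 ÷ £57.8972 ≈ 1.100053.
That is a change of 10.01%.

10.01%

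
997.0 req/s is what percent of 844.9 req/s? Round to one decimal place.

118.0%

997.0 req/s ÷ 844.9 req/s ≈ 118.0%.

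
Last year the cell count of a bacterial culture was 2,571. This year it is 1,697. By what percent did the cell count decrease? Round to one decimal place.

34.0%

Change: 1,697 − 2,571 = -874.
Relative to the original: -874 ÷ 2,571 ≈ -34.0%.
So the cell count decreased by 34.0%.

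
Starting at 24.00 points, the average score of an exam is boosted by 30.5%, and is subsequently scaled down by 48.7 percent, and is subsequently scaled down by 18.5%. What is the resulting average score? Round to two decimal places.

Apply the 30.5% increase: 24.00 × 1.305 = 31.32.
Apply the 48.7% decrease: 31.32 × 0.513 = 16.06716.
18.5% decrease: 16.06716 × 0.815 = 13.0947354 ≈ 13.09.

13.09 points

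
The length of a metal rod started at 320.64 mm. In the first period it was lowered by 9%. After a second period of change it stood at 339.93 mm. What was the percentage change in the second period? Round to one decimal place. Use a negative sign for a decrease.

16.5%

After the first period: 320.64 × 0.91 = 291.7824.
Second-period multiplier: 339.93 ÷ 291.7824 ≈ 1.16501.
That is a change of 16.5%.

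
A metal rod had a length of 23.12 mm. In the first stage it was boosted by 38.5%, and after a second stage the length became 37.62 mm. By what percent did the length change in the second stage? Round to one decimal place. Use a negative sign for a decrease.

After the first stage: 23.12 × 1.385 = 32.0212.
Second-stage multiplier: 37.62 ÷ 32.0212 ≈ 1.17485.
That is a change of 17.5%.

17.5%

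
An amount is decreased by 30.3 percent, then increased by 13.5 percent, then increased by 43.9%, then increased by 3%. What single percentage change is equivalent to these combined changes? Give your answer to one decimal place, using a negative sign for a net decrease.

17.3%

A 30.3% decrease multiplies by 0.697.
Then a 13.5% increase: 0.697 × 1.135 = 0.791095.
Then a 43.9% increase: 0.791095 × 1.439 = 1.138385705.
Then a 3% increase: 1.138385705 × 1.03 = 1.17253727615.
Overall factor 1.17253727615, i.e. 17.3%.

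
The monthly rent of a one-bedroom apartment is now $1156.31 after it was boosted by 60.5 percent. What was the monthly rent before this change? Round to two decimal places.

$720.44

The overall multiplier applied was 1.605.
So the original monthly rent was $1156.31 ÷ 1.605 ≈ $720.44.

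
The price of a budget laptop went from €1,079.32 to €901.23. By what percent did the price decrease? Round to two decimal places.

Change: €901.23 − €1,079.32 = -€178.09.
Relative to the original: -€178.09 ÷ €1,079.32 ≈ -16.50%.
So the price decreased by 16.50%.

16.50%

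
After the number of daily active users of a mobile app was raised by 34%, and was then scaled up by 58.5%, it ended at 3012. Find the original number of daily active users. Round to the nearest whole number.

1418

The overall multiplier applied was 1.34 × 1.585 = 2.1239.
So the original number of daily active users was 3012 ÷ 2.1239 ≈ 1418.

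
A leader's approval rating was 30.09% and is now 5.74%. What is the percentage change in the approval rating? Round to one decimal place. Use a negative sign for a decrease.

The change is 5.74 − 30.09 = -24.35 percentage points.
Relative to the original 30.09%, that is -24.35 ÷ 30.09 ≈ -80.9%.

-80.9%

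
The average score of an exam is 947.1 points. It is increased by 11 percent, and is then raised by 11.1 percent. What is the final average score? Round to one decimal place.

1168.0 points

Each change multiplies by a factor: 1.11 × 1.111 = 1.23321.
947.1 × 1.23321 = 1167.973191 ≈ 1168.0.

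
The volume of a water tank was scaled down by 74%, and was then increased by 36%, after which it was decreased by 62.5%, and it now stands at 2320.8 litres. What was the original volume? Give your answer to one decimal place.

Undoing the 62.5% decrease: 2320.8 ÷ 0.375 = 6188.8.
Undoing the 36% increase: 6188.8 ÷ 1.36 ≈ 4550.588235.
Undoing the 74% decrease: 4550.588235 ÷ 0.26 ≈ 17502.3 litres.

17502.3 litres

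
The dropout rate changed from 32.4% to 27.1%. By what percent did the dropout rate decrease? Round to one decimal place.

16.4%

The change is 27.1 − 32.4 = -5.3 percentage points.
Relative to the original 32.4%, that is -5.3 ÷ 32.4 ≈ -16.4%.
So the dropout rate fell by 16.4%.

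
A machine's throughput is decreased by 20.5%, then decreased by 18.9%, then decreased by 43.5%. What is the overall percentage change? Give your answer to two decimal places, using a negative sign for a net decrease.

-63.57%

The combined multiplier is 0.795 × 0.811 × 0.565 = 0.364280925.
That corresponds to a decrease of 63.57%.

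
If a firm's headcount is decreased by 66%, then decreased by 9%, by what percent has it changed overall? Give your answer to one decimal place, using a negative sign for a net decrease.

-69.1%

The combined multiplier is 0.34 × 0.91 = 0.3094.
That corresponds to a decrease of 69.1%.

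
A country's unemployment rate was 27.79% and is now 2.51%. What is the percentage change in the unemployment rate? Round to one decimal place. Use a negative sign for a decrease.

-91.0%

The change is 2.51 − 27.79 = -25.28 percentage points.
Relative to the original 27.79%, that is -25.28 ÷ 27.79 ≈ -91.0%.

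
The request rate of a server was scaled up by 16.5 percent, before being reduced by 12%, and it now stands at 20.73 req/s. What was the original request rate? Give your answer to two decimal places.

Undoing the 12% decrease: 20.73 ÷ 0.88 ≈ 23.556818.
Undoing the 16.5% increase: 23.556818 ÷ 1.165 ≈ 20.22 req/s.

20.22 req/s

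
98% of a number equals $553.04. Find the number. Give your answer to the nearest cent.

$564.33

$553.04 ÷ 0.98 ≈ $564.33.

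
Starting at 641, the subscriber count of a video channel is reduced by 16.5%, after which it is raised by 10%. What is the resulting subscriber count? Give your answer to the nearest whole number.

589

Apply the 16.5% decrease: 641 × 0.835 = 535.235.
10% increase: 535.235 × 1.1 = 588.7585 ≈ 589.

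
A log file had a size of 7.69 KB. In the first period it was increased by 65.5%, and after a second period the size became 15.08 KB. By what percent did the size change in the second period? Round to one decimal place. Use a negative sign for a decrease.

After the first period: 7.69 × 1.655 = 12.72695.
Second-period multiplier: 15.08 ÷ 12.72695 ≈ 1.18489.
That is a change of 18.5%.

18.5%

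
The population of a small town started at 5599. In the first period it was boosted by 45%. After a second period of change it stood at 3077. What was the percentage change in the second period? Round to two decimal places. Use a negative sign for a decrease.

-62.10%

After the first period: 5599 × 1.45 = 8118.55.
Second-period multiplier: 3077 ÷ 8118.55 ≈ 0.379009.
That is a change of -62.10%.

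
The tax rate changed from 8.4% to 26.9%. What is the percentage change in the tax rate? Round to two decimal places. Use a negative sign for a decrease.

The change is 26.9 − 8.4 = 18.5 percentage points.
Relative to the original 8.4%, that is 18.5 ÷ 8.4 ≈ 220.24%.

220.24%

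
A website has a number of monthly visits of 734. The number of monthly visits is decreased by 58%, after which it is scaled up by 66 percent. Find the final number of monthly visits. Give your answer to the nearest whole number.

Each change multiplies by a factor: 0.42 × 1.66 = 0.6972.
734 × 0.6972 = 511.7448 ≈ 512.

512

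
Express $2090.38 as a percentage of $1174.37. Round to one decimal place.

178.0%

$2090.38 ÷ $1174.37 ≈ 178.0%.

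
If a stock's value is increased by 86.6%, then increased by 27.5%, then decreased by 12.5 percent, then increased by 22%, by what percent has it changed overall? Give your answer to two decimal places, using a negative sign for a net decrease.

The combined multiplier is 1.866 × 1.275 × 0.875 × 1.22 = 2.539742625.
That corresponds to an increase of 153.97%.

153.97%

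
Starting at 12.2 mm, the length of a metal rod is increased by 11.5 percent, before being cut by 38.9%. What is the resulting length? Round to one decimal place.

Each change multiplies by a factor: 1.115 × 0.611 = 0.681265.
12.2 × 0.681265 = 8.311433 ≈ 8.3.

8.3 mm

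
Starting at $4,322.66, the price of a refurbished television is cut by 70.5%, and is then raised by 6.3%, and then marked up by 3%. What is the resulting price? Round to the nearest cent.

$1,396.19

70.5% decrease: $4,322.66 × 0.295 = $1275.1847.
Apply the 6.3% increase: $1275.1847 × 1.063 = $1355.5213361.
After the 3% increase: $1355.5213361 × 1.03 = $1396.186976183 ≈ $1,396.19.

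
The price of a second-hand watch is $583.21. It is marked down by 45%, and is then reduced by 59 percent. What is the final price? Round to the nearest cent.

Each change multiplies by a factor: 0.55 × 0.41 = 0.2255.
$583.21 × 0.2255 = $131.513855 ≈ $131.51.

$131.51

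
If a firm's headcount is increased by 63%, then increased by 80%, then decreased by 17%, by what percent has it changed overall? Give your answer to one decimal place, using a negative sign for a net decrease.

The combined multiplier is 1.63 × 1.8 × 0.83 = 2.43522.
That corresponds to an increase of 143.5%.

143.5%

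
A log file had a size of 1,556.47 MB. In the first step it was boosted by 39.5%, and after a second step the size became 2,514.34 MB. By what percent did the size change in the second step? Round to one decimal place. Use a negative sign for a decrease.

15.8%

After the first step: 1,556.47 × 1.395 = 2171.27565.
Second-step multiplier: 2,514.34 ÷ 2171.27565 ≈ 1.158.
That is a change of 15.8%.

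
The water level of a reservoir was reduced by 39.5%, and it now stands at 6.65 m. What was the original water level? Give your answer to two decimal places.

The overall multiplier applied was 0.605.
So the original water level was 6.65 ÷ 0.605 ≈ 10.99 m.

10.99 m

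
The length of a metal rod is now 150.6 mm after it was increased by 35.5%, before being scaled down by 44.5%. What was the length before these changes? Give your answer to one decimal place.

200.3 mm

Undoing the 44.5% decrease: 150.6 ÷ 0.555 ≈ 271.351351.
Undoing the 35.5% increase: 271.351351 ÷ 1.355 ≈ 200.3 mm.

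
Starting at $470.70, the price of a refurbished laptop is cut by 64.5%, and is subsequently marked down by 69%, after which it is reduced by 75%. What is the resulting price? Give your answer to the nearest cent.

Each change multiplies by a factor: 0.355 × 0.31 × 0.25 = 0.0275125.
$470.70 × 0.0275125 = $12.95013375 ≈ $12.95.

$12.95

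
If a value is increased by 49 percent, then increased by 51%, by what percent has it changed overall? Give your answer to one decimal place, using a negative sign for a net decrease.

125.0%

A 49% increase multiplies by 1.49.
Then a 51% increase: 1.49 × 1.51 = 2.2499.
Overall factor 2.2499, i.e. 125.0%.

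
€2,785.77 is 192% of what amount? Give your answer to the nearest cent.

€1,450.92

€2,785.77 ÷ 1.92 ≈ €1,450.92.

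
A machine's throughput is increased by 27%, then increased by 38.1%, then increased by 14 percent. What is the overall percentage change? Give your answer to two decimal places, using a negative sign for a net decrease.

The combined multiplier is 1.27 × 1.381 × 1.14 = 1.9994118.
That corresponds to an increase of 99.94%.

99.94%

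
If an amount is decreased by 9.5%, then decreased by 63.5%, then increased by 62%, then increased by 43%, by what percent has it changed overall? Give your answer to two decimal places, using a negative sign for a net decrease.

The combined multiplier is 0.905 × 0.365 × 1.62 × 1.43 = 0.765230895.
That corresponds to a decrease of 23.48%.

-23.48%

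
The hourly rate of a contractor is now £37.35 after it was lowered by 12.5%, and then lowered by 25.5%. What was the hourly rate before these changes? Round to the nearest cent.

The overall multiplier applied was 0.875 × 0.745 = 0.651875.
So the original hourly rate was £37.35 ÷ 0.651875 ≈ £57.30.

£57.30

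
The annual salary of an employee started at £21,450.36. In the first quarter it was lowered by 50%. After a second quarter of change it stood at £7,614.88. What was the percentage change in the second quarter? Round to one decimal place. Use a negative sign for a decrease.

-29.0%

After the first quarter: £21,450.36 × 0.5 = £10725.18.
Second-quarter multiplier: £7,614.88 ÷ £10725.18 ≈ 0.71.
That is a change of -29.0%.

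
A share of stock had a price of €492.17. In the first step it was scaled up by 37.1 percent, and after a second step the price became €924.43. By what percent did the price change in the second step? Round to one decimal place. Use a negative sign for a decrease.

37.0%

After the first step: €492.17 × 1.371 = €674.76507.
Second-step multiplier: €924.43 ÷ €674.76507 ≈ 1.37.
That is a change of 37.0%.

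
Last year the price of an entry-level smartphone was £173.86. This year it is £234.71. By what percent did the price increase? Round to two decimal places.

35.00%

Change: £234.71 − £173.86 = £60.85.
Relative to the original: £60.85 ÷ £173.86 ≈ 35.00%.
So the price increased by 35.00%.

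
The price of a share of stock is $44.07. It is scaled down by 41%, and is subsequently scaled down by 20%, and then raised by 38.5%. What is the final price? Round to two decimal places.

$28.81

After the 41% decrease: $44.07 × 0.59 = $26.0013.
After the 20% decrease: $26.0013 × 0.8 = $20.80104.
Apply the 38.5% increase: $20.80104 × 1.385 = $28.8094404 ≈ $28.81.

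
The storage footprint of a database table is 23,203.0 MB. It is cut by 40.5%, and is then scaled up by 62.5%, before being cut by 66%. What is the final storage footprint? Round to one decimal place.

Each change multiplies by a factor: 0.595 × 1.625 × 0.34 = 0.3287375.
23,203.0 × 0.3287375 = 7627.6962125 ≈ 7,627.7.

7,627.7 MB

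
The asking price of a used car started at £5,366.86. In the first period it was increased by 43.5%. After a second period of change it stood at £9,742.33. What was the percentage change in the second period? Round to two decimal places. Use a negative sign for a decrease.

26.50%

After the first period: £5,366.86 × 1.435 = £7701.4441.
Second-period multiplier: £9,742.33 ÷ £7701.4441 ≈ 1.265.
That is a change of 26.50%.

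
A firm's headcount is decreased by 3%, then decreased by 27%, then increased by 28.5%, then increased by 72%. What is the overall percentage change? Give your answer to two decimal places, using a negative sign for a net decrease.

The combined multiplier is 0.97 × 0.73 × 1.285 × 1.72 = 1.56504262.
That corresponds to an increase of 56.50%.

56.50%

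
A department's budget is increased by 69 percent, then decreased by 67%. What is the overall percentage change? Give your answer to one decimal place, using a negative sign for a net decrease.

-44.2%

A 69% increase multiplies by 1.69.
Then a 67% decrease: 1.69 × 0.33 = 0.5577.
Overall factor 0.5577, i.e. -44.2%.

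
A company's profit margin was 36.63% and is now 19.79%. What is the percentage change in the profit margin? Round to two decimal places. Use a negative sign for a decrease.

The change is 19.79 − 36.63 = -16.84 percentage points.
Relative to the original 36.63%, that is -16.84 ÷ 36.63 ≈ -45.97%.

-45.97%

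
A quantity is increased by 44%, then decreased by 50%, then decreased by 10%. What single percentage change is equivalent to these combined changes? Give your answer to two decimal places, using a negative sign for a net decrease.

-35.20%

A 44% increase multiplies by 1.44.
Then a 50% decrease: 1.44 × 0.5 = 0.72.
Then a 10% decrease: 0.72 × 0.9 = 0.648.
Overall factor 0.648, i.e. -35.20%.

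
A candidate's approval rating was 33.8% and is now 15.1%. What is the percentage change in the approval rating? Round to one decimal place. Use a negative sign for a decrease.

-55.3%

The change is 15.1 − 33.8 = -18.7 percentage points.
Relative to the original 33.8%, that is -18.7 ÷ 33.8 ≈ -55.3%.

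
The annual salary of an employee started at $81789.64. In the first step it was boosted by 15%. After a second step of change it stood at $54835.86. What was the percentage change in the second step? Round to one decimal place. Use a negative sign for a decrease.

-41.7%

After the first step: $81789.64 × 1.15 = $94058.086.
Second-step multiplier: $54835.86 ÷ $94058.086 ≈ 0.583.
That is a change of -41.7%.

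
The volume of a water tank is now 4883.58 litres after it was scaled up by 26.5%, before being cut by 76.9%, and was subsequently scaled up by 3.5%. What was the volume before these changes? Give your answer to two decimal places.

The overall multiplier applied was 1.265 × 0.231 × 1.035 = 0.302442525.
So the original volume was 4883.58 ÷ 0.302442525 ≈ 16147.13 litres.

16147.13 litres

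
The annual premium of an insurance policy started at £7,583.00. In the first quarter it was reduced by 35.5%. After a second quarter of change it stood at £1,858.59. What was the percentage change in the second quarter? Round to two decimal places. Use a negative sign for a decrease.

-62.00%

After the first quarter: £7,583.00 × 0.645 = £4891.035.
Second-quarter multiplier: £1,858.59 ÷ £4891.035 ≈ 0.379999.
That is a change of -62.00%.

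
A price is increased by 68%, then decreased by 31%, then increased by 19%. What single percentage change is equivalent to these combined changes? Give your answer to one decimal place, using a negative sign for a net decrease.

37.9%

The combined multiplier is 1.68 × 0.69 × 1.19 = 1.379448.
That corresponds to an increase of 37.9%.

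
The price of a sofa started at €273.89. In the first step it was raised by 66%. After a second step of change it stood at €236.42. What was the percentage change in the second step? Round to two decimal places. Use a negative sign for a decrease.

After the first step: €273.89 × 1.66 = €454.6574.
Second-step multiplier: €236.42 ÷ €454.6574 ≈ 0.519996.
That is a change of -48.00%.

-48.00%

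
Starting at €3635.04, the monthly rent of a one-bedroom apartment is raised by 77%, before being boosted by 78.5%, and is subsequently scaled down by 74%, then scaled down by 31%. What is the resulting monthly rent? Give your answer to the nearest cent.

€2060.36

77% increase: €3635.04 × 1.77 = €6434.0208.
78.5% increase: €6434.0208 × 1.785 = €11484.727128.
After the 74% decrease: €11484.727128 × 0.26 = €2986.02905328.
Apply the 31% decrease: €2986.02905328 × 0.69 = €2060.3600467632 ≈ €2060.36.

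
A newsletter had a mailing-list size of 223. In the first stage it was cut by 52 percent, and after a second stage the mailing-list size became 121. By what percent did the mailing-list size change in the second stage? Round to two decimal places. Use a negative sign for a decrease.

After the first stage: 223 × 0.48 = 107.04.
Second-stage multiplier: 121 ÷ 107.04 ≈ 1.130419.
That is a change of 13.04%.

13.04%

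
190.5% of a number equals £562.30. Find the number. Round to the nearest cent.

£562.30 ÷ 1.905 ≈ £295.17.

£295.17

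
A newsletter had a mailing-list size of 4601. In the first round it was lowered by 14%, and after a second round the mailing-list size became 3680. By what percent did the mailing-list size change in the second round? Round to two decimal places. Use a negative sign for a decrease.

-7.00%

After the first round: 4601 × 0.86 = 3956.86.
Second-round multiplier: 3680 ÷ 3956.86 ≈ 0.93003.
That is a change of -7.00%.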